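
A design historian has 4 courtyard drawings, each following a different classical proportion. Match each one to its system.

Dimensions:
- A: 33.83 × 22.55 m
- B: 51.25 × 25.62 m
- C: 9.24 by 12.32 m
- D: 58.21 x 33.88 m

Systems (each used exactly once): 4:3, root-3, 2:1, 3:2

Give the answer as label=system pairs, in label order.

A = 33.83/22.55 ≈ 1.500 → 3:2 (1.500)
B = 51.25/25.62 ≈ 2.000 → 2:1 (2.000)
C = 12.32/9.24 ≈ 1.333 → 4:3 (1.333)
D = 58.21/33.88 ≈ 1.718 → root-3 (1.732)

A=3:2, B=2:1, C=4:3, D=root-3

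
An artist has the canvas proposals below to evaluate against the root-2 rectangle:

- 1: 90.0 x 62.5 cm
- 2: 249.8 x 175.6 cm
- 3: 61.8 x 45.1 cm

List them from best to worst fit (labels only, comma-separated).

1: 90.0/62.5 ≈ 1.440 → |1.440 − 1.414| = 0.026
2: 249.8/175.6 ≈ 1.423 → |1.423 − 1.414| = 0.009
3: 61.8/45.1 ≈ 1.370 → |1.370 − 1.414| = 0.044

2, 1, 3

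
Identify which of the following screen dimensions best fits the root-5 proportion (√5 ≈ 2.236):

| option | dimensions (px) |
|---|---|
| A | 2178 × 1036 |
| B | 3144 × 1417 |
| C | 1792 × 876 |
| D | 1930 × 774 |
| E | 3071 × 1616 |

Ratios (long/short): A ≈ 2.102; B ≈ 2.219; C ≈ 2.046; D ≈ 2.494; E ≈ 1.900.
root-5 ≈ 2.236; option B is nearest (Δ 0.017).

B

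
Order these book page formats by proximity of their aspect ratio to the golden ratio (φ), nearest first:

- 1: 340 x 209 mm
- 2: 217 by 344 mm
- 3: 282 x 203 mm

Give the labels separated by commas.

Ratios: 1 = 340 / 209 ≈ 1.627; 2 = 344 / 217 ≈ 1.585; 3 = 282 / 203 ≈ 1.389.
|Δ from 1.618|: 1 0.009; 2 0.033; 3 0.229.

1, 2, 3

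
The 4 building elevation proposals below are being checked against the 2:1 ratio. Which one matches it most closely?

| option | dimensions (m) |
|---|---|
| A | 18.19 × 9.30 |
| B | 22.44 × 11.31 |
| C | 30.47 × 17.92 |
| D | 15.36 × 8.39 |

Target 2:1 ≈ 2.000.
A: 1.956 (Δ0.044)  B: 1.984 (Δ0.016)  C: 1.700 (Δ0.300)  D: 1.831 (Δ0.169)

B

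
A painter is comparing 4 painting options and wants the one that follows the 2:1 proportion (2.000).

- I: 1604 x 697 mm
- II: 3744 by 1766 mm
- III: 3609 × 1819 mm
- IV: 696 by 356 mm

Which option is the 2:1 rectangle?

Target 2:1 ≈ 2.000.
I: 2.301 (Δ0.301)  II: 2.120 (Δ0.120)  III: 1.984 (Δ0.016)  IV: 1.955 (Δ0.045)

III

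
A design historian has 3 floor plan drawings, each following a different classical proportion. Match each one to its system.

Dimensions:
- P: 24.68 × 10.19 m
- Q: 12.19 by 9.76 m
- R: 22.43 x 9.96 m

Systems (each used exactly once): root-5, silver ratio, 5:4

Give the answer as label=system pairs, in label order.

P = 24.68/10.19 ≈ 2.422 → silver ratio (2.414)
Q = 12.19/9.76 ≈ 1.249 → 5:4 (1.250)
R = 22.43/9.96 ≈ 2.252 → root-5 (2.236)

P=silver ratio, Q=5:4, R=root-5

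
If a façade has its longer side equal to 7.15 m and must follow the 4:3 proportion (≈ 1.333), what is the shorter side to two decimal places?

4:3 ≈ 1.33333.
Shorter side = 7.15 ÷ 1.33333 ≈ 5.3625 → 5.36 m.

5.36 m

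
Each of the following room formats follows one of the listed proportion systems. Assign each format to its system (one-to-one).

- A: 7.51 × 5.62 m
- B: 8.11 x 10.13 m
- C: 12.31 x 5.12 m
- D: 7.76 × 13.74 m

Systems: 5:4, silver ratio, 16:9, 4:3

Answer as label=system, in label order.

A = 7.51/5.62 ≈ 1.336 → 4:3 (1.333)
B = 10.13/8.11 ≈ 1.249 → 5:4 (1.250)
C = 12.31/5.12 ≈ 2.404 → silver ratio (2.414)
D = 13.74/7.76 ≈ 1.771 → 16:9 (1.778)

A=4:3, B=5:4, C=silver ratio, D=16:9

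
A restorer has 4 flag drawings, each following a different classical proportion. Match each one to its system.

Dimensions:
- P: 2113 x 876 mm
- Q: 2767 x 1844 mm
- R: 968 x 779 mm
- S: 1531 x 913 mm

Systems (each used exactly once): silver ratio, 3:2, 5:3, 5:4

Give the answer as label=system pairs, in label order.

P=silver ratio, Q=3:2, R=5:4, S=5:3

Ratios: P ≈ 2.412; Q ≈ 1.501; R ≈ 1.243; S ≈ 1.677.
Targets: silver ratio ≈ 2.414; 3:2 ≈ 1.500; 5:3 ≈ 1.667; 5:4 ≈ 1.250.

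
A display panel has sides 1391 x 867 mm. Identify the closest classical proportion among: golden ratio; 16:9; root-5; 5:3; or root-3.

1391/867 ≈ 1.604. Nearest candidates are golden ratio (1.618, off by 0.014) and 5:3 (1.667, off by 0.063).

golden ratio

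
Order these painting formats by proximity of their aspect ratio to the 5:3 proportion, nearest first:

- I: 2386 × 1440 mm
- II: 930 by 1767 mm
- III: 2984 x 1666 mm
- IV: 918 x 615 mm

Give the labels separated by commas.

I, III, IV, II

Ratios: I = 2386 / 1440 ≈ 1.657; II = 1767 / 930 ≈ 1.900; III = 2984 / 1666 ≈ 1.791; IV = 918 / 615 ≈ 1.493.
|Δ from 1.667|: I 0.010; II 0.233; III 0.124; IV 0.174.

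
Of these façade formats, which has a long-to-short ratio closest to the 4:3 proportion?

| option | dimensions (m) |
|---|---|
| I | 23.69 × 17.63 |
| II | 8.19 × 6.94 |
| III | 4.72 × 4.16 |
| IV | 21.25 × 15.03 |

I

Ratios (long/short): I ≈ 1.344; II ≈ 1.180; III ≈ 1.135; IV ≈ 1.414.
4:3 ≈ 1.333; option I is nearest (Δ 0.011).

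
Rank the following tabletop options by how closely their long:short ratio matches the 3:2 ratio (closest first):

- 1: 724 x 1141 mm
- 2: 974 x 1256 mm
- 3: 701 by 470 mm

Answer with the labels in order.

1: 1141/724 ≈ 1.576 → |1.576 − 1.500| = 0.076
2: 1256/974 ≈ 1.290 → |1.290 − 1.500| = 0.210
3: 701/470 ≈ 1.491 → |1.491 − 1.500| = 0.009

3, 1, 2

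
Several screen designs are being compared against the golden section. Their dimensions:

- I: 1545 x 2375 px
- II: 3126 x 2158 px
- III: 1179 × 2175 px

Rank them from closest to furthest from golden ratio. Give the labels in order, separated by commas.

I, II, III

Ratios: I = 2375 / 1545 ≈ 1.537; II = 3126 / 2158 ≈ 1.449; III = 2175 / 1179 ≈ 1.845.
|Δ from 1.618|: I 0.081; II 0.169; III 0.227.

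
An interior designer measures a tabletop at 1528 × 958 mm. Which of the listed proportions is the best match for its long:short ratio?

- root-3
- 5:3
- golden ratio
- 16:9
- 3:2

golden ratio

1528/958 ≈ 1.595. Nearest candidates are golden ratio (1.618, off by 0.023) and 5:3 (1.667, off by 0.072).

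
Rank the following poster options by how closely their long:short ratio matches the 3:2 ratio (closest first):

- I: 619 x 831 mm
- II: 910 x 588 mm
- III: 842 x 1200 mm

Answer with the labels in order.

II, III, I

I: 831/619 ≈ 1.342 → |1.342 − 1.500| = 0.158
II: 910/588 ≈ 1.548 → |1.548 − 1.500| = 0.048
III: 1200/842 ≈ 1.425 → |1.425 − 1.500| = 0.075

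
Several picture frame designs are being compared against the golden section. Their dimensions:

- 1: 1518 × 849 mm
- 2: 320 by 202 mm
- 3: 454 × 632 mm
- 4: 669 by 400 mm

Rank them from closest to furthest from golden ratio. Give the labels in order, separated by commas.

2, 4, 1, 3

Ratios: 1 = 1518 / 849 ≈ 1.788; 2 = 320 / 202 ≈ 1.584; 3 = 632 / 454 ≈ 1.392; 4 = 669 / 400 ≈ 1.673.
|Δ from 1.618|: 1 0.170; 2 0.034; 3 0.226; 4 0.055.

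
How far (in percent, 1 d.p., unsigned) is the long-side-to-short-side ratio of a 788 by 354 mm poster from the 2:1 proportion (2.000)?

Ratio = 788 / 354 ≈ 2.2260.
Ideal 2:1 = 2.0000. |2.2260 − 2.0000| / 2.0000 ≈ 11.30% → 11.3%.

11.3%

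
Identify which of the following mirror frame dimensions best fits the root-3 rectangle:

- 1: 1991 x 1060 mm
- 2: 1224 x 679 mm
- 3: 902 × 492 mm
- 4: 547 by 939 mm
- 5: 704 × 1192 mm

4

Target root-3 ≈ 1.732.
1: 1.878 (Δ0.146)  2: 1.803 (Δ0.071)  3: 1.833 (Δ0.101)  4: 1.717 (Δ0.015)  5: 1.693 (Δ0.039)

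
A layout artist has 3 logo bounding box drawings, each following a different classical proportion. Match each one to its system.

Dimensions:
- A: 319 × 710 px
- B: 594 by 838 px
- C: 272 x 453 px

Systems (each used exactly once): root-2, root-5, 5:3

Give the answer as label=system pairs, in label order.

A=root-5, B=root-2, C=5:3

A = 710/319 ≈ 2.226 → root-5 (2.236)
B = 838/594 ≈ 1.411 → root-2 (1.414)
C = 453/272 ≈ 1.665 → 5:3 (1.667)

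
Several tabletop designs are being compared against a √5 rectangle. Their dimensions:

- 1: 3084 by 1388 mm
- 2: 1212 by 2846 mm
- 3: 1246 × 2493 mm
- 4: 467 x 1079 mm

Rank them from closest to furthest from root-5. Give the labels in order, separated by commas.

1: 3084/1388 ≈ 2.222 → |2.222 − 2.236| = 0.014
2: 2846/1212 ≈ 2.348 → |2.348 − 2.236| = 0.112
3: 2493/1246 ≈ 2.001 → |2.001 − 2.236| = 0.235
4: 1079/467 ≈ 2.310 → |2.310 − 2.236| = 0.074

1, 4, 2, 3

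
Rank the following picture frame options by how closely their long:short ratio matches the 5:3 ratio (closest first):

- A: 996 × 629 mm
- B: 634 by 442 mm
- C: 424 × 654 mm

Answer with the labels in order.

A, C, B

Ratios: A = 996 / 629 ≈ 1.583; B = 634 / 442 ≈ 1.434; C = 654 / 424 ≈ 1.542.
|Δ from 1.667|: A 0.084; B 0.233; C 0.125.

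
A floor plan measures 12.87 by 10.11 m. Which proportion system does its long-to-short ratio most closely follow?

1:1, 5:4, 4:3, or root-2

12.87/10.11 ≈ 1.273. Nearest candidates are 5:4 (1.250, off by 0.023) and 4:3 (1.333, off by 0.060).

5:4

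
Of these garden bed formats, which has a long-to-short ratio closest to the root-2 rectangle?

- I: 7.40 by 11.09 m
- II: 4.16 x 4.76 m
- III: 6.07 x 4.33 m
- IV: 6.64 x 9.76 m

III

Ratios (long/short): I ≈ 1.499; II ≈ 1.144; III ≈ 1.402; IV ≈ 1.470.
root-2 ≈ 1.414; option III is nearest (Δ 0.012).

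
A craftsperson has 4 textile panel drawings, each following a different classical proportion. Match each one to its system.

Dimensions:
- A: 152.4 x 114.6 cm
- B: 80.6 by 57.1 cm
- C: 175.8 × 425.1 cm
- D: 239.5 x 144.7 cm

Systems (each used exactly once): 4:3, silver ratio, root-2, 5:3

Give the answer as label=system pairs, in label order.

Ratios: A ≈ 1.330; B ≈ 1.412; C ≈ 2.418; D ≈ 1.655.
Targets: 4:3 ≈ 1.333; silver ratio ≈ 2.414; root-2 ≈ 1.414; 5:3 ≈ 1.667.

A=4:3, B=root-2, C=silver ratio, D=5:3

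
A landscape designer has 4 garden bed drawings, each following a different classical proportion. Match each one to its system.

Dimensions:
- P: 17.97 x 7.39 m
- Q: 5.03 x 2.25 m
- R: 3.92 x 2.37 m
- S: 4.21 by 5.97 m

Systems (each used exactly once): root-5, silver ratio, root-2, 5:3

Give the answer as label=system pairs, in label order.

P=silver ratio, Q=root-5, R=5:3, S=root-2

P = 17.97/7.39 ≈ 2.432 → silver ratio (2.414)
Q = 5.03/2.25 ≈ 2.236 → root-5 (2.236)
R = 3.92/2.37 ≈ 1.654 → 5:3 (1.667)
S = 5.97/4.21 ≈ 1.418 → root-2 (1.414)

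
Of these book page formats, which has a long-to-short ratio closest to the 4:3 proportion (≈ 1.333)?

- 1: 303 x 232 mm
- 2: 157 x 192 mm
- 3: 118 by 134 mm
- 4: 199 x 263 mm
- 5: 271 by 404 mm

4

Ratios (long/short): 1 ≈ 1.306; 2 ≈ 1.223; 3 ≈ 1.136; 4 ≈ 1.322; 5 ≈ 1.491.
4:3 ≈ 1.333; option 4 is nearest (Δ 0.011).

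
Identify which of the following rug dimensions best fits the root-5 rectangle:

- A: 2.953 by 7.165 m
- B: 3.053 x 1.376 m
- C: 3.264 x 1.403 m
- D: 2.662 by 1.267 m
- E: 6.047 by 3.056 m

Ratios (long/short): A ≈ 2.426; B ≈ 2.219; C ≈ 2.326; D ≈ 2.101; E ≈ 1.979.
root-5 ≈ 2.236; option B is nearest (Δ 0.017).

B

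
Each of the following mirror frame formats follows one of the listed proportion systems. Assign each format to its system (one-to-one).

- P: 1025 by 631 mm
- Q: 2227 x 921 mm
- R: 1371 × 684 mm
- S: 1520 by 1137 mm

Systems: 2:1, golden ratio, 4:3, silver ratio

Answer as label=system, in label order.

Ratios: P ≈ 1.624; Q ≈ 2.418; R ≈ 2.004; S ≈ 1.337.
Targets: 2:1 ≈ 2.000; golden ratio ≈ 1.618; 4:3 ≈ 1.333; silver ratio ≈ 2.414.

P=golden ratio, Q=silver ratio, R=2:1, S=4:3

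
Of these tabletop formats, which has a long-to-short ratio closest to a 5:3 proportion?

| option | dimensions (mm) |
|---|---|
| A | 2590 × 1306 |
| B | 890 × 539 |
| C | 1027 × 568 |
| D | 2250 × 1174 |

B

Ratios (long/short): A ≈ 1.983; B ≈ 1.651; C ≈ 1.808; D ≈ 1.917.
5:3 ≈ 1.667; option B is nearest (Δ 0.016).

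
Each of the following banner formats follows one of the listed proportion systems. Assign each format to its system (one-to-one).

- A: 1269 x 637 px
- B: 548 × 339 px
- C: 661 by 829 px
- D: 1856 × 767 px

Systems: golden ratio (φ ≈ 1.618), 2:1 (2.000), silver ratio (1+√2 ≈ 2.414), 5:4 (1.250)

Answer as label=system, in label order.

A = 1269/637 ≈ 1.992 → 2:1 (2.000)
B = 548/339 ≈ 1.617 → golden ratio (1.618)
C = 829/661 ≈ 1.254 → 5:4 (1.250)
D = 1856/767 ≈ 2.420 → silver ratio (2.414)

A=2:1, B=golden ratio, C=5:4, D=silver ratio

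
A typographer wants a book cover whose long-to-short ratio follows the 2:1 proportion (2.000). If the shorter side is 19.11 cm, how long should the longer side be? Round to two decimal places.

2:1 = 2.00000.
Longer side = 19.11 × 2.00000 ≈ 38.2200 → 38.22 cm.

38.22 cm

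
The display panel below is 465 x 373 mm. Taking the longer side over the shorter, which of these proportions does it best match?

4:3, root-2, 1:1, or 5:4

5:4

465/373 ≈ 1.247. Nearest candidates are 5:4 (1.250, off by 0.003) and 4:3 (1.333, off by 0.086).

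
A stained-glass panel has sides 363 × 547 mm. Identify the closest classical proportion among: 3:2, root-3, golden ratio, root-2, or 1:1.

547/363 ≈ 1.507. Nearest candidates are 3:2 (1.500, off by 0.007) and root-2 (1.414, off by 0.093).

3:2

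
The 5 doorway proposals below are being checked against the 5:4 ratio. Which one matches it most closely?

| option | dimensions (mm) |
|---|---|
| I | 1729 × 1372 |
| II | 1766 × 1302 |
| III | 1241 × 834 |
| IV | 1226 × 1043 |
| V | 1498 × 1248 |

Ratios (long/short): I ≈ 1.260; II ≈ 1.356; III ≈ 1.488; IV ≈ 1.175; V ≈ 1.200.
5:4 ≈ 1.250; option I is nearest (Δ 0.010).

I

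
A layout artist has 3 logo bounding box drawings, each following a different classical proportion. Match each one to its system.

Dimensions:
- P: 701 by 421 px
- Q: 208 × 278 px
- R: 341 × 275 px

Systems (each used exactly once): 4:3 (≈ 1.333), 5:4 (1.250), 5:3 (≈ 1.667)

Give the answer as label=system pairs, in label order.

P = 701/421 ≈ 1.665 → 5:3 (1.667)
Q = 278/208 ≈ 1.337 → 4:3 (1.333)
R = 341/275 ≈ 1.240 → 5:4 (1.250)

P=5:3, Q=4:3, R=5:4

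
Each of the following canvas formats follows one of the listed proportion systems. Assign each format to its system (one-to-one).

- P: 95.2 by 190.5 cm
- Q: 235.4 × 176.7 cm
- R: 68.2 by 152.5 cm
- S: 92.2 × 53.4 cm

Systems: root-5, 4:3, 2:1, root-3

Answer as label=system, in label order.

P = 190.5/95.2 ≈ 2.001 → 2:1 (2.000)
Q = 235.4/176.7 ≈ 1.332 → 4:3 (1.333)
R = 152.5/68.2 ≈ 2.236 → root-5 (2.236)
S = 92.2/53.4 ≈ 1.727 → root-3 (1.732)

P=2:1, Q=4:3, R=root-5, S=root-3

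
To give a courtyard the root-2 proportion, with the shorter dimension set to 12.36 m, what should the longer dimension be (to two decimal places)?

root-2 ≈ 1.41421.
Longer side = 12.36 × 1.41421 ≈ 17.4796 → 17.48 m.

17.48 m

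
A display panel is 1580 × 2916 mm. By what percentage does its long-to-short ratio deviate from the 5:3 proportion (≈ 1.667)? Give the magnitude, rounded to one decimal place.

Ratio = 2916 / 1580 ≈ 1.8456.
Ideal 5:3 ≈ 1.6667. |1.8456 − 1.6667| / 1.6667 ≈ 10.73% → 10.7%.

10.7%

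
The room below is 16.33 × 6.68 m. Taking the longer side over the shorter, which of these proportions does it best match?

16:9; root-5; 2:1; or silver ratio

silver ratio

16.33/6.68 ≈ 2.445. Nearest candidates are silver ratio (2.414, off by 0.031) and root-5 (2.236, off by 0.209).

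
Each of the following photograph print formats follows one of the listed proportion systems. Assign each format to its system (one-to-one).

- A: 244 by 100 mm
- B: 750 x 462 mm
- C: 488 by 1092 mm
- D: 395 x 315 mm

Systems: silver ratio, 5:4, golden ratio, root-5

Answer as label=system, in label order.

A=silver ratio, B=golden ratio, C=root-5, D=5:4

Ratios: A ≈ 2.440; B ≈ 1.623; C ≈ 2.238; D ≈ 1.254.
Targets: silver ratio ≈ 2.414; 5:4 ≈ 1.250; golden ratio ≈ 1.618; root-5 ≈ 2.236.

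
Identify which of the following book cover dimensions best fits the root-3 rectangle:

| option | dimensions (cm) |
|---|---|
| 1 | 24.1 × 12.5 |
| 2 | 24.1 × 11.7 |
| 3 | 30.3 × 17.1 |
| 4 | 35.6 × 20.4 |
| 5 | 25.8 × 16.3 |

4

Target root-3 ≈ 1.732.
1: 1.928 (Δ0.196)  2: 2.060 (Δ0.328)  3: 1.772 (Δ0.040)  4: 1.745 (Δ0.013)  5: 1.583 (Δ0.149)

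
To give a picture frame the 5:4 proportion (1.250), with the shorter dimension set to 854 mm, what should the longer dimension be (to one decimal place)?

1067.5 mm

5:4 = 1.25000.
Longer side = 854 × 1.25000 ≈ 1067.500 → 1067.5 mm.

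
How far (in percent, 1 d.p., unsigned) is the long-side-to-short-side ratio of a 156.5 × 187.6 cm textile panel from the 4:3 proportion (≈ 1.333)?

10.1%

Ratio = 187.6 / 156.5 ≈ 1.1987.
Ideal 4:3 ≈ 1.3333. |1.1987 − 1.3333| / 1.3333 ≈ 10.10% → 10.1%.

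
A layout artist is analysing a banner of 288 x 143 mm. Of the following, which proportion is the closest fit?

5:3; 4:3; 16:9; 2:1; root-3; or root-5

288/143 ≈ 2.014. Nearest candidates are 2:1 (2.000, off by 0.014) and root-5 (2.236, off by 0.222).

2:1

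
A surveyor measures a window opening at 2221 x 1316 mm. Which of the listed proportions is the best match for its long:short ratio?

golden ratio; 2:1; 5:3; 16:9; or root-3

5:3

2221/1316 ≈ 1.688. Nearest candidates are 5:3 (1.667, off by 0.021) and root-3 (1.732, off by 0.044).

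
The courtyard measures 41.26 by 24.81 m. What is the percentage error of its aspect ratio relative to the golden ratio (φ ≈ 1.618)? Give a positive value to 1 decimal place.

Ratio = 41.26 / 24.81 ≈ 1.6630.
Ideal golden ratio ≈ 1.6180. |1.6630 − 1.6180| / 1.6180 ≈ 2.78% → 2.8%.

2.8%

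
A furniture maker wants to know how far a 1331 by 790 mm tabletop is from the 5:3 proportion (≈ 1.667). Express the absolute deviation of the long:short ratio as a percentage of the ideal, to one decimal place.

1.1%

Ratio = 1331 / 790 ≈ 1.6848.
Ideal 5:3 ≈ 1.6667. |1.6848 − 1.6667| / 1.6667 ≈ 1.09% → 1.1%.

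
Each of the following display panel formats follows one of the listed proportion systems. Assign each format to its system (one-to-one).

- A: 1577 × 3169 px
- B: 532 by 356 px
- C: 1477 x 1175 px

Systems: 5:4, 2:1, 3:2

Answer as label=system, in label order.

Ratios: A ≈ 2.010; B ≈ 1.494; C ≈ 1.257.
Targets: 5:4 ≈ 1.250; 2:1 ≈ 2.000; 3:2 ≈ 1.500.

A=2:1, B=3:2, C=5:4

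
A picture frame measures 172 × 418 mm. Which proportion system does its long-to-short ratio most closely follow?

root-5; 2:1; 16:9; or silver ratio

Ratio = 418 / 172 ≈ 2.430.
Distances: root-5 2.236 (Δ 0.194); 2:1 2.000 (Δ 0.430); 16:9 1.778 (Δ 0.652); silver ratio 2.414 (Δ 0.016).

silver ratio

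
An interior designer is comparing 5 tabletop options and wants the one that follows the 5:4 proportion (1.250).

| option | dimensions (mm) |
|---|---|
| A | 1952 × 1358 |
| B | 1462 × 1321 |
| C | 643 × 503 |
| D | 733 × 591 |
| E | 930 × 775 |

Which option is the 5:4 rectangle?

Target 5:4 ≈ 1.250.
A: 1.437 (Δ0.187)  B: 1.107 (Δ0.143)  C: 1.278 (Δ0.028)  D: 1.240 (Δ0.010)  E: 1.200 (Δ0.050)

D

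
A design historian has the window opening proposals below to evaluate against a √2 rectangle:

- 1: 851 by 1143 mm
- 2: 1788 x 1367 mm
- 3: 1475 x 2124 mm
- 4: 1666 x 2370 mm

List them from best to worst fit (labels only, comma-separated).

4, 3, 1, 2

Ratios: 1 = 1143 / 851 ≈ 1.343; 2 = 1788 / 1367 ≈ 1.308; 3 = 2124 / 1475 ≈ 1.440; 4 = 2370 / 1666 ≈ 1.423.
|Δ from 1.414|: 1 0.071; 2 0.106; 3 0.026; 4 0.009.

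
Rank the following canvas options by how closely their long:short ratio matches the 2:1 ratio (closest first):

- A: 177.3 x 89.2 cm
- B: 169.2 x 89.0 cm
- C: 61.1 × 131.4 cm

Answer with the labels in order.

Ratios: A = 177.3 / 89.2 ≈ 1.988; B = 169.2 / 89.0 ≈ 1.901; C = 131.4 / 61.1 ≈ 2.151.
|Δ from 2.000|: A 0.012; B 0.099; C 0.151.

A, B, C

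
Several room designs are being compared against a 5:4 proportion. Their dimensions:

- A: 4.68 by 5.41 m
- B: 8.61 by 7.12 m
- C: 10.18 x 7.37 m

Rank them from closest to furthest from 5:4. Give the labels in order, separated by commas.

Ratios: A = 5.41 / 4.68 ≈ 1.156; B = 8.61 / 7.12 ≈ 1.209; C = 10.18 / 7.37 ≈ 1.381.
|Δ from 1.250|: A 0.094; B 0.041; C 0.131.

B, A, C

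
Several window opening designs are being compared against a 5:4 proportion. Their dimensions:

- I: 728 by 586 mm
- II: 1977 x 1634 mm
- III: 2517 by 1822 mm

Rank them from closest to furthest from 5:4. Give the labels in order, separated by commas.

I, II, III

Ratios: I = 728 / 586 ≈ 1.242; II = 1977 / 1634 ≈ 1.210; III = 2517 / 1822 ≈ 1.381.
|Δ from 1.250|: I 0.008; II 0.040; III 0.131.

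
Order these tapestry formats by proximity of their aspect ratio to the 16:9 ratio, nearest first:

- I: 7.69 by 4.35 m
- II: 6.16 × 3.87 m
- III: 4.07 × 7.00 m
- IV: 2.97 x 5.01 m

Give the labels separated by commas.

I, III, IV, II

Ratios: I = 7.69 / 4.35 ≈ 1.768; II = 6.16 / 3.87 ≈ 1.592; III = 7.00 / 4.07 ≈ 1.720; IV = 5.01 / 2.97 ≈ 1.687.
|Δ from 1.778|: I 0.010; II 0.186; III 0.058; IV 0.091.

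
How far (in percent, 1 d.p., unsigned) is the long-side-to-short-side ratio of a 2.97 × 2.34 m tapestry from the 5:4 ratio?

1.5%

Ratio = 2.97 / 2.34 ≈ 1.2692.
Ideal 5:4 = 1.2500. |1.2692 − 1.2500| / 1.2500 ≈ 1.54% → 1.5%.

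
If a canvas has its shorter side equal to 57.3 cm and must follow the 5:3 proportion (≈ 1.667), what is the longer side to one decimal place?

5:3 ≈ 1.66667.
Longer side = 57.3 × 1.66667 ≈ 95.500 → 95.5 cm.

95.5 cm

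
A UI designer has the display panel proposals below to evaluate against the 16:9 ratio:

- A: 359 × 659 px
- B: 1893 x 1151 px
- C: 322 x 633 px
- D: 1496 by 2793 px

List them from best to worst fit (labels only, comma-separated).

Ratios: A = 659 / 359 ≈ 1.836; B = 1893 / 1151 ≈ 1.645; C = 633 / 322 ≈ 1.966; D = 2793 / 1496 ≈ 1.867.
|Δ from 1.778|: A 0.058; B 0.133; C 0.188; D 0.089.

A, D, B, C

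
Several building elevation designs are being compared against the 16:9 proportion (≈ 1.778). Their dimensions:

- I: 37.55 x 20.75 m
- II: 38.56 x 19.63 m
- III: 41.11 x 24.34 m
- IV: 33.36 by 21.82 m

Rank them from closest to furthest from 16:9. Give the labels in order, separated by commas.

I: 37.55/20.75 ≈ 1.810 → |1.810 − 1.778| = 0.032
II: 38.56/19.63 ≈ 1.964 → |1.964 − 1.778| = 0.186
III: 41.11/24.34 ≈ 1.689 → |1.689 − 1.778| = 0.089
IV: 33.36/21.82 ≈ 1.529 → |1.529 − 1.778| = 0.249

I, III, II, IV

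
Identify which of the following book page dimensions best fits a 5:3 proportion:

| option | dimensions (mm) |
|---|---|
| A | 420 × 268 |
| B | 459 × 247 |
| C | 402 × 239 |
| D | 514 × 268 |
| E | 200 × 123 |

C

Target 5:3 ≈ 1.667.
A: 1.567 (Δ0.100)  B: 1.858 (Δ0.191)  C: 1.682 (Δ0.015)  D: 1.918 (Δ0.251)  E: 1.626 (Δ0.041)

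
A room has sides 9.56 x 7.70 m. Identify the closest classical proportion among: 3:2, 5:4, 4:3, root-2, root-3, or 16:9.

5:4

9.56/7.70 ≈ 1.242. Nearest candidates are 5:4 (1.250, off by 0.008) and 4:3 (1.333, off by 0.091).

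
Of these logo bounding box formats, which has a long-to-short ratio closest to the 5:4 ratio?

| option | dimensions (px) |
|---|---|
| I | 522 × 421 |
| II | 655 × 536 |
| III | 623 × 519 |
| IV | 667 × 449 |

Target 5:4 ≈ 1.250.
I: 1.240 (Δ0.010)  II: 1.222 (Δ0.028)  III: 1.200 (Δ0.050)  IV: 1.486 (Δ0.236)

I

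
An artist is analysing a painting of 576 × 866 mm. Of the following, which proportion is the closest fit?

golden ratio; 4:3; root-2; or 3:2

3:2

Ratio = 866 / 576 ≈ 1.503.
Distances: golden ratio 1.618 (Δ 0.115); 4:3 1.333 (Δ 0.170); root-2 1.414 (Δ 0.089); 3:2 1.500 (Δ 0.003).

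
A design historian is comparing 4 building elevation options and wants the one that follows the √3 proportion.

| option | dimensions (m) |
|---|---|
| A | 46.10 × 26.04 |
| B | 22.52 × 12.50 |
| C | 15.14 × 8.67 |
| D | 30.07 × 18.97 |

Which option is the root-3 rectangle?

Target root-3 ≈ 1.732.
A: 1.770 (Δ0.038)  B: 1.802 (Δ0.070)  C: 1.746 (Δ0.014)  D: 1.585 (Δ0.147)

C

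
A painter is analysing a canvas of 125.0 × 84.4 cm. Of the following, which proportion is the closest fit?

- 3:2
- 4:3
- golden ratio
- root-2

3:2

125.0/84.4 ≈ 1.481. Nearest candidates are 3:2 (1.500, off by 0.019) and root-2 (1.414, off by 0.067).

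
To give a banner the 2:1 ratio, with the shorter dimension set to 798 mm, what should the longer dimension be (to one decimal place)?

1596.0 mm

2:1 = 2.00000.
Longer side = 798 × 2.00000 ≈ 1596.000 → 1596.0 mm.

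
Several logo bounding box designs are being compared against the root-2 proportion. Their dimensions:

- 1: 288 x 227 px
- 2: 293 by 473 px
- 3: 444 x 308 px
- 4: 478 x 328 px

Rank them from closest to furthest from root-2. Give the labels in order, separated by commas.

3, 4, 1, 2

1: 288/227 ≈ 1.269 → |1.269 − 1.414| = 0.145
2: 473/293 ≈ 1.614 → |1.614 − 1.414| = 0.200
3: 444/308 ≈ 1.442 → |1.442 − 1.414| = 0.028
4: 478/328 ≈ 1.457 → |1.457 − 1.414| = 0.043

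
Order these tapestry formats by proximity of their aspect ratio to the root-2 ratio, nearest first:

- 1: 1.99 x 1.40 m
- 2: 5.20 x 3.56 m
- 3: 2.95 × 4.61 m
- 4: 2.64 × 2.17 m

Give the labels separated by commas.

1, 2, 3, 4

1: 1.99/1.40 ≈ 1.421 → |1.421 − 1.414| = 0.007
2: 5.20/3.56 ≈ 1.461 → |1.461 − 1.414| = 0.047
3: 4.61/2.95 ≈ 1.563 → |1.563 − 1.414| = 0.149
4: 2.64/2.17 ≈ 1.217 → |1.217 − 1.414| = 0.197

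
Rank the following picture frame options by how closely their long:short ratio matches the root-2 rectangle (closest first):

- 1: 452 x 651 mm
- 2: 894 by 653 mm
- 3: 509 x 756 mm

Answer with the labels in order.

1, 2, 3

1: 651/452 ≈ 1.440 → |1.440 − 1.414| = 0.026
2: 894/653 ≈ 1.369 → |1.369 − 1.414| = 0.045
3: 756/509 ≈ 1.485 → |1.485 − 1.414| = 0.071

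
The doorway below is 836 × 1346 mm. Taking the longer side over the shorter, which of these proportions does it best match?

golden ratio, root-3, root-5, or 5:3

Ratio = 1346 / 836 ≈ 1.610.
Distances: golden ratio 1.618 (Δ 0.008); root-3 1.732 (Δ 0.122); root-5 2.236 (Δ 0.626); 5:3 1.667 (Δ 0.057).

golden ratio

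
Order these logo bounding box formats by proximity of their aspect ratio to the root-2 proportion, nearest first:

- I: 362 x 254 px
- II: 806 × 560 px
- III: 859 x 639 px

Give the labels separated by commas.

I, II, III

Ratios: I = 362 / 254 ≈ 1.425; II = 806 / 560 ≈ 1.439; III = 859 / 639 ≈ 1.344.
|Δ from 1.414|: I 0.011; II 0.025; III 0.070.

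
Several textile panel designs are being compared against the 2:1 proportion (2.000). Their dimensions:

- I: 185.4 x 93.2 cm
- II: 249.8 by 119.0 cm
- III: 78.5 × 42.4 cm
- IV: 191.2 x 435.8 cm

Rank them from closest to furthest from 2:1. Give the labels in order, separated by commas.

I, II, III, IV

Ratios: I = 185.4 / 93.2 ≈ 1.989; II = 249.8 / 119.0 ≈ 2.099; III = 78.5 / 42.4 ≈ 1.851; IV = 435.8 / 191.2 ≈ 2.279.
|Δ from 2.000|: I 0.011; II 0.099; III 0.149; IV 0.279.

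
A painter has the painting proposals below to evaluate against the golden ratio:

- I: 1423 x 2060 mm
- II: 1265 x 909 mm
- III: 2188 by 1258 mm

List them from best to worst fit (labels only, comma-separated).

III, I, II

I: 2060/1423 ≈ 1.448 → |1.448 − 1.618| = 0.170
II: 1265/909 ≈ 1.392 → |1.392 − 1.618| = 0.226
III: 2188/1258 ≈ 1.739 → |1.739 − 1.618| = 0.121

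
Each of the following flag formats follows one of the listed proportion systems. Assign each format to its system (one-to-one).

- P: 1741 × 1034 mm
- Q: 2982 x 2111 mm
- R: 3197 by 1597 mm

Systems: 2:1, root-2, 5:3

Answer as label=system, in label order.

P=5:3, Q=root-2, R=2:1

P = 1741/1034 ≈ 1.684 → 5:3 (1.667)
Q = 2982/2111 ≈ 1.413 → root-2 (1.414)
R = 3197/1597 ≈ 2.002 → 2:1 (2.000)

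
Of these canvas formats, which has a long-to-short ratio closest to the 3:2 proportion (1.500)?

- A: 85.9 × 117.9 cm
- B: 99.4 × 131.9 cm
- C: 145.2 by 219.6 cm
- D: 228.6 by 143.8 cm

Ratios (long/short): A ≈ 1.373; B ≈ 1.327; C ≈ 1.512; D ≈ 1.590.
3:2 ≈ 1.500; option C is nearest (Δ 0.012).

C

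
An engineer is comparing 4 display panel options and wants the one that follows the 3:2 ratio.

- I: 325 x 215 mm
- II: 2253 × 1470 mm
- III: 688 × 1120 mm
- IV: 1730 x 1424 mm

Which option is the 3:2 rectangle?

Ratios (long/short): I ≈ 1.512; II ≈ 1.533; III ≈ 1.628; IV ≈ 1.215.
3:2 ≈ 1.500; option I is nearest (Δ 0.012).

I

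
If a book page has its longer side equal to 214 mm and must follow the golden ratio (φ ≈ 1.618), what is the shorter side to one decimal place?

golden ratio ≈ 1.61803.
Shorter side = 214 ÷ 1.61803 ≈ 132.260 → 132.3 mm.

132.3 mm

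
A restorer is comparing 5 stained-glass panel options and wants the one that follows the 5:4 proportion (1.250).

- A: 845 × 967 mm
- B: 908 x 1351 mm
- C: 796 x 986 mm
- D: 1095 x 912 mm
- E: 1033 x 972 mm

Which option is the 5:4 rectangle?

C

Target 5:4 ≈ 1.250.
A: 1.144 (Δ0.106)  B: 1.488 (Δ0.238)  C: 1.239 (Δ0.011)  D: 1.201 (Δ0.049)  E: 1.063 (Δ0.187)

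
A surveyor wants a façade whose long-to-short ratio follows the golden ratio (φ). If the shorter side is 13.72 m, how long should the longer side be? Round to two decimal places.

golden ratio ≈ 1.61803.
Longer side = 13.72 × 1.61803 ≈ 22.1994 → 22.20 m.

22.20 m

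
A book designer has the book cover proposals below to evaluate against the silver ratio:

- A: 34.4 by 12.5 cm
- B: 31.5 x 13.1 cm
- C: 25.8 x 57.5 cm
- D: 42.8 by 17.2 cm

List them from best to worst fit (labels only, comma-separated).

B, D, C, A

Ratios: A = 34.4 / 12.5 ≈ 2.752; B = 31.5 / 13.1 ≈ 2.405; C = 57.5 / 25.8 ≈ 2.229; D = 42.8 / 17.2 ≈ 2.488.
|Δ from 2.414|: A 0.338; B 0.009; C 0.185; D 0.074.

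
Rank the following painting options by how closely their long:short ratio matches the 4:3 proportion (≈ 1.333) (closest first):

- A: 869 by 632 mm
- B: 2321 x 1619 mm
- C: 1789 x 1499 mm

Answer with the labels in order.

Ratios: A = 869 / 632 ≈ 1.375; B = 2321 / 1619 ≈ 1.434; C = 1789 / 1499 ≈ 1.193.
|Δ from 1.333|: A 0.042; B 0.101; C 0.140.

A, B, C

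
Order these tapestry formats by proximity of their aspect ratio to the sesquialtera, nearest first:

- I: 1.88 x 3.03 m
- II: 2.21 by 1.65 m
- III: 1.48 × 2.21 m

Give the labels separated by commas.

Ratios: I = 3.03 / 1.88 ≈ 1.612; II = 2.21 / 1.65 ≈ 1.339; III = 2.21 / 1.48 ≈ 1.493.
|Δ from 1.500|: I 0.112; II 0.161; III 0.007.

III, I, II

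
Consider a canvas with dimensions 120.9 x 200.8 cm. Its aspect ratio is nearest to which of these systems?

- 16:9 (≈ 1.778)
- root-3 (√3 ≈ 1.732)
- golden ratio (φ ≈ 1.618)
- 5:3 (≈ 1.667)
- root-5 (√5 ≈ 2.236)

5:3

Ratio = 200.8 / 120.9 ≈ 1.661.
Distances: 16:9 1.778 (Δ 0.117); root-3 1.732 (Δ 0.071); golden ratio 1.618 (Δ 0.043); 5:3 1.667 (Δ 0.006); root-5 2.236 (Δ 0.575).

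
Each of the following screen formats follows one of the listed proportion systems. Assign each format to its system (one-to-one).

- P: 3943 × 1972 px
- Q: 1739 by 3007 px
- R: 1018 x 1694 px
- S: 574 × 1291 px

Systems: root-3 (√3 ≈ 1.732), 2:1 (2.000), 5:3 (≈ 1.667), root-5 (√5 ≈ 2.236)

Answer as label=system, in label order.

P=2:1, Q=root-3, R=5:3, S=root-5

Ratios: P ≈ 1.999; Q ≈ 1.729; R ≈ 1.664; S ≈ 2.249.
Targets: root-3 ≈ 1.732; 2:1 ≈ 2.000; 5:3 ≈ 1.667; root-5 ≈ 2.236.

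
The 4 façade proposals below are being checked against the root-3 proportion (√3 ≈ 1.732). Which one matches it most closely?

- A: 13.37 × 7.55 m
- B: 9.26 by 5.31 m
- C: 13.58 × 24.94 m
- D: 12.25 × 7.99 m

Ratios (long/short): A ≈ 1.771; B ≈ 1.744; C ≈ 1.837; D ≈ 1.533.
root-3 ≈ 1.732; option B is nearest (Δ 0.012).

B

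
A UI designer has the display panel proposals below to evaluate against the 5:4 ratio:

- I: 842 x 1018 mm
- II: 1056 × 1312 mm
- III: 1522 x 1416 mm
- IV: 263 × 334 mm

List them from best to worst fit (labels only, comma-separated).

Ratios: I = 1018 / 842 ≈ 1.209; II = 1312 / 1056 ≈ 1.242; III = 1522 / 1416 ≈ 1.075; IV = 334 / 263 ≈ 1.270.
|Δ from 1.250|: I 0.041; II 0.008; III 0.175; IV 0.020.

II, IV, I, III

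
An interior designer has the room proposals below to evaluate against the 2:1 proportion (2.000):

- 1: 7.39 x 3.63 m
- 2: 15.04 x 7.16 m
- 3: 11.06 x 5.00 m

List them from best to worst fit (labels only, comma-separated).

Ratios: 1 = 7.39 / 3.63 ≈ 2.036; 2 = 15.04 / 7.16 ≈ 2.101; 3 = 11.06 / 5.00 ≈ 2.212.
|Δ from 2.000|: 1 0.036; 2 0.101; 3 0.212.

1, 2, 3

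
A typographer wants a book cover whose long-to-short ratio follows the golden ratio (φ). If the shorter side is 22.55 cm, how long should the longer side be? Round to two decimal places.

golden ratio ≈ 1.61803.
Longer side = 22.55 × 1.61803 ≈ 36.4866 → 36.49 cm.

36.49 cm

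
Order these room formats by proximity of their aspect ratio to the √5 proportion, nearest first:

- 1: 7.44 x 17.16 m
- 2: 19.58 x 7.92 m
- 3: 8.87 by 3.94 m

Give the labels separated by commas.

3, 1, 2

1: 17.16/7.44 ≈ 2.306 → |2.306 − 2.236| = 0.070
2: 19.58/7.92 ≈ 2.472 → |2.472 − 2.236| = 0.236
3: 8.87/3.94 ≈ 2.251 → |2.251 − 2.236| = 0.015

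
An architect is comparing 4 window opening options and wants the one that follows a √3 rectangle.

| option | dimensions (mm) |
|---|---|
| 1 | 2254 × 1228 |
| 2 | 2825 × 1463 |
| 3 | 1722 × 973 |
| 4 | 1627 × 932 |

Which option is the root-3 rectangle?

Target root-3 ≈ 1.732.
1: 1.836 (Δ0.104)  2: 1.931 (Δ0.199)  3: 1.770 (Δ0.038)  4: 1.746 (Δ0.014)

4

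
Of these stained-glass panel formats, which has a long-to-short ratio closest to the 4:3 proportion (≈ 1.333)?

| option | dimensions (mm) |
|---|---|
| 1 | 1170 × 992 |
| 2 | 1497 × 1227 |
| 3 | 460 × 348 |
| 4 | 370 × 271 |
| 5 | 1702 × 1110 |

Ratios (long/short): 1 ≈ 1.179; 2 ≈ 1.220; 3 ≈ 1.322; 4 ≈ 1.365; 5 ≈ 1.533.
4:3 ≈ 1.333; option 3 is nearest (Δ 0.011).

3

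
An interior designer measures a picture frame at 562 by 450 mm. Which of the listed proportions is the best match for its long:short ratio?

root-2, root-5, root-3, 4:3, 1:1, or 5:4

562/450 ≈ 1.249. Nearest candidates are 5:4 (1.250, off by 0.001) and 4:3 (1.333, off by 0.084).

5:4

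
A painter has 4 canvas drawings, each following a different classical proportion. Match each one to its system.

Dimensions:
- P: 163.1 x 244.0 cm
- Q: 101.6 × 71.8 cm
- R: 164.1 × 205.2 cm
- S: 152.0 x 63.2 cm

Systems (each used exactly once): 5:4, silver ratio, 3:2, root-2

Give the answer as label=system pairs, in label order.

P=3:2, Q=root-2, R=5:4, S=silver ratio

P = 244.0/163.1 ≈ 1.496 → 3:2 (1.500)
Q = 101.6/71.8 ≈ 1.415 → root-2 (1.414)
R = 205.2/164.1 ≈ 1.250 → 5:4 (1.250)
S = 152.0/63.2 ≈ 2.405 → silver ratio (2.414)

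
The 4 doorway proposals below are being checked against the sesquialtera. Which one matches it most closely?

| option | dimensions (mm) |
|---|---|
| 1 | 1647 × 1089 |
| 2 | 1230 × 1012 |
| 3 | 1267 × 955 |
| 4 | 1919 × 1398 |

1

Target 3:2 ≈ 1.500.
1: 1.512 (Δ0.012)  2: 1.215 (Δ0.285)  3: 1.327 (Δ0.173)  4: 1.373 (Δ0.127)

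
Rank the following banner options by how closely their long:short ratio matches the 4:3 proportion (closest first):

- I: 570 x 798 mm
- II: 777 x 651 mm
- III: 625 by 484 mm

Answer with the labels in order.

Ratios: I = 798 / 570 ≈ 1.400; II = 777 / 651 ≈ 1.194; III = 625 / 484 ≈ 1.291.
|Δ from 1.333|: I 0.067; II 0.139; III 0.042.

III, I, II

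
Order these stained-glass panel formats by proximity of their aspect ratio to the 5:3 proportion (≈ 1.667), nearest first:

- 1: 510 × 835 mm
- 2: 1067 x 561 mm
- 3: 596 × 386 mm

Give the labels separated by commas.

Ratios: 1 = 835 / 510 ≈ 1.637; 2 = 1067 / 561 ≈ 1.902; 3 = 596 / 386 ≈ 1.544.
|Δ from 1.667|: 1 0.030; 2 0.235; 3 0.123.

1, 3, 2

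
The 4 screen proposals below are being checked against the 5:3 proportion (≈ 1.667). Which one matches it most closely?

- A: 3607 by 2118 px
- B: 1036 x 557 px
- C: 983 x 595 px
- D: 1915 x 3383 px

Target 5:3 ≈ 1.667.
A: 1.703 (Δ0.036)  B: 1.860 (Δ0.193)  C: 1.652 (Δ0.015)  D: 1.767 (Δ0.100)

C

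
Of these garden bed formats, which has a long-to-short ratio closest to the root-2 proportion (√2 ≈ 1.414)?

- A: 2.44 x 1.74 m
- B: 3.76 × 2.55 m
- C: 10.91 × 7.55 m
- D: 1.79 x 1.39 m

Target root-2 ≈ 1.414.
A: 1.402 (Δ0.012)  B: 1.475 (Δ0.061)  C: 1.445 (Δ0.031)  D: 1.288 (Δ0.126)

A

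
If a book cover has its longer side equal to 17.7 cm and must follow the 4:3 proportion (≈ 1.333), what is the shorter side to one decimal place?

4:3 ≈ 1.33333.
Shorter side = 17.7 ÷ 1.33333 ≈ 13.275 → 13.3 cm.

13.3 cm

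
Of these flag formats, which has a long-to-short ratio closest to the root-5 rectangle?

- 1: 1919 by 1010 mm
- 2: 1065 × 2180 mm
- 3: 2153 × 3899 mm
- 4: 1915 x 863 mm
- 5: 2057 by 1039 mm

Ratios (long/short): 1 ≈ 1.900; 2 ≈ 2.047; 3 ≈ 1.811; 4 ≈ 2.219; 5 ≈ 1.980.
root-5 ≈ 2.236; option 4 is nearest (Δ 0.017).

4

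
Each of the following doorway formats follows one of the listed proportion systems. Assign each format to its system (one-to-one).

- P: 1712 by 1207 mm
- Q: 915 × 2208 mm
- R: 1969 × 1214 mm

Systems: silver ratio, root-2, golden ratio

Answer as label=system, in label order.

P=root-2, Q=silver ratio, R=golden ratio

Ratios: P ≈ 1.418; Q ≈ 2.413; R ≈ 1.622.
Targets: silver ratio ≈ 2.414; root-2 ≈ 1.414; golden ratio ≈ 1.618.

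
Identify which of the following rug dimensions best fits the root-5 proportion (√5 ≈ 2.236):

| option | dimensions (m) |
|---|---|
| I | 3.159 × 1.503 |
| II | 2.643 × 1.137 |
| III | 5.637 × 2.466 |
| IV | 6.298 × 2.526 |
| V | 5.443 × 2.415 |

V

Ratios (long/short): I ≈ 2.102; II ≈ 2.325; III ≈ 2.286; IV ≈ 2.493; V ≈ 2.254.
root-5 ≈ 2.236; option V is nearest (Δ 0.018).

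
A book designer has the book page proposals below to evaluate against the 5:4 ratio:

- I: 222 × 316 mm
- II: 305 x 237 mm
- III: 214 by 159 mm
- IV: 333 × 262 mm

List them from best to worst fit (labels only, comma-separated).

I: 316/222 ≈ 1.423 → |1.423 − 1.250| = 0.173
II: 305/237 ≈ 1.287 → |1.287 − 1.250| = 0.037
III: 214/159 ≈ 1.346 → |1.346 − 1.250| = 0.096
IV: 333/262 ≈ 1.271 → |1.271 − 1.250| = 0.021

IV, II, III, I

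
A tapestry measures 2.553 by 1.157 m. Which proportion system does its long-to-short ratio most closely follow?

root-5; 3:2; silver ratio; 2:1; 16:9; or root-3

root-5

Ratio = 2.553 / 1.157 ≈ 2.207.
Distances: root-5 2.236 (Δ 0.029); 3:2 1.500 (Δ 0.707); silver ratio 2.414 (Δ 0.207); 2:1 2.000 (Δ 0.207); 16:9 1.778 (Δ 0.429); root-3 1.732 (Δ 0.475).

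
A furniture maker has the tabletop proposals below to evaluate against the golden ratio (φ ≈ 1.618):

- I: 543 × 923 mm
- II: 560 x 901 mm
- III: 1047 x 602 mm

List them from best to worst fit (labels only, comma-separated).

I: 923/543 ≈ 1.700 → |1.700 − 1.618| = 0.082
II: 901/560 ≈ 1.609 → |1.609 − 1.618| = 0.009
III: 1047/602 ≈ 1.739 → |1.739 − 1.618| = 0.121

II, I, III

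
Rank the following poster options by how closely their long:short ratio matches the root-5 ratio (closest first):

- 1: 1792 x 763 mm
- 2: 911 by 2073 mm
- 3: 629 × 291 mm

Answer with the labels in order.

2, 3, 1

1: 1792/763 ≈ 2.349 → |2.349 − 2.236| = 0.113
2: 2073/911 ≈ 2.276 → |2.276 − 2.236| = 0.040
3: 629/291 ≈ 2.162 → |2.162 − 2.236| = 0.074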